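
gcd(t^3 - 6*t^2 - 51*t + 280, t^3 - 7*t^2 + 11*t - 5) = t - 5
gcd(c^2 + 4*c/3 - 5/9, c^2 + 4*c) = 1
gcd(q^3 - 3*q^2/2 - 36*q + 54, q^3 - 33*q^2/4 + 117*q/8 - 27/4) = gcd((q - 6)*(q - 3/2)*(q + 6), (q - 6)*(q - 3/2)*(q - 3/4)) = q^2 - 15*q/2 + 9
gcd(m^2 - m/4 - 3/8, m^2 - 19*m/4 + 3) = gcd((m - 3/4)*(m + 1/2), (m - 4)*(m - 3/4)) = m - 3/4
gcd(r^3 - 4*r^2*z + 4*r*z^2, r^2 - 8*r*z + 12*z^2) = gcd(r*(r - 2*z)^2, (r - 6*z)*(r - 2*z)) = -r + 2*z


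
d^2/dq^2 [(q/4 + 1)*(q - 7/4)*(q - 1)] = 3*q/2 + 5/8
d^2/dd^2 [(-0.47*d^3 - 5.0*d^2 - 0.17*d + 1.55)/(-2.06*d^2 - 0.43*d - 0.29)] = (-1.77635683940025e-15*d^5 - 7.80292599999999*d^3 - 57.035826*d^2 - 8.610126*d + 2.077352)/(8.741816*d^6 + 5.474244*d^5 + 4.834614*d^4 + 1.620799*d^3 + 0.680601*d^2 + 0.108489*d + 0.024389)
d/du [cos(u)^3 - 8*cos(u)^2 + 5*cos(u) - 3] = (-3*cos(u)^2 + 16*cos(u) - 5)*sin(u)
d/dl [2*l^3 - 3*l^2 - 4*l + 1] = 6*l^2 - 6*l - 4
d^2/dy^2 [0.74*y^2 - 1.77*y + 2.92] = 1.48000000000000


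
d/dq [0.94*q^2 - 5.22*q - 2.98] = 1.88*q - 5.22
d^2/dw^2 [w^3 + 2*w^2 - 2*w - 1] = 6*w + 4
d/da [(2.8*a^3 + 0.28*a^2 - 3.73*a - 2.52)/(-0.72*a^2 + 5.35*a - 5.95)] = (-2.016*a^4 + 29.96*a^3 - 51.1676*a^2 - 6.9608*a + 35.6755)/(0.5184*a^4 - 7.704*a^3 + 37.1905*a^2 - 63.665*a + 35.4025)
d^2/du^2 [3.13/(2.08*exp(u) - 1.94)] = (13.541632*exp(u) + 12.630176)*exp(u)/(2.08*exp(u) - 1.94)^3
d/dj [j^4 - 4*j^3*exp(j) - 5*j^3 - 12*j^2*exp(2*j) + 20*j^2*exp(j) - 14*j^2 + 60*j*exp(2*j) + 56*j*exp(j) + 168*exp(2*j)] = -4*j^3*exp(j) + 4*j^3 - 24*j^2*exp(2*j) + 8*j^2*exp(j) - 15*j^2 + 96*j*exp(2*j) + 96*j*exp(j) - 28*j + 396*exp(2*j) + 56*exp(j)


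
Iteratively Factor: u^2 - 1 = (u + 1)*(u - 1)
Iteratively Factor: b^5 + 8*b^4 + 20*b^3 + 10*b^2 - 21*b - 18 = (b + 2)*(b^4 + 6*b^3 + 8*b^2 - 6*b - 9) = (b - 1)*(b + 2)*(b^3 + 7*b^2 + 15*b + 9) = (b - 1)*(b + 1)*(b + 2)*(b^2 + 6*b + 9) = (b - 1)*(b + 1)*(b + 2)*(b + 3)*(b + 3)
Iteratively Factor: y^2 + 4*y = (y + 4)*(y)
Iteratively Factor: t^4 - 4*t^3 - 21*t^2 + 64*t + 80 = (t - 5)*(t^3 + t^2 - 16*t - 16) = (t - 5)*(t - 4)*(t^2 + 5*t + 4) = (t - 5)*(t - 4)*(t + 1)*(t + 4)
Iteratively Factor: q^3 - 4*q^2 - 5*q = (q - 5)*(q^2 + q) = (q - 5)*(q + 1)*(q)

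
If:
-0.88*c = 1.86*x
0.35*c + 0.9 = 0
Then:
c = -2.57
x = 1.22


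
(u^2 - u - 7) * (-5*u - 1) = -5*u^3 + 4*u^2 + 36*u + 7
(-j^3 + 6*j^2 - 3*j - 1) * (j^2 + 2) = -j^5 + 6*j^4 - 5*j^3 + 11*j^2 - 6*j - 2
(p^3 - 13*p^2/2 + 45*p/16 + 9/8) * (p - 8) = p^4 - 29*p^3/2 + 877*p^2/16 - 171*p/8 - 9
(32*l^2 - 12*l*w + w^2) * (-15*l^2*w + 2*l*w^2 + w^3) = -480*l^4*w + 244*l^3*w^2 - 7*l^2*w^3 - 10*l*w^4 + w^5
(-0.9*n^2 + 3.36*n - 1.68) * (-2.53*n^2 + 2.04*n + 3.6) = 2.277*n^4 - 10.3368*n^3 + 7.8648*n^2 + 8.6688*n - 6.048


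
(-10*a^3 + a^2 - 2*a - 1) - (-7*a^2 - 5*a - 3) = -10*a^3 + 8*a^2 + 3*a + 2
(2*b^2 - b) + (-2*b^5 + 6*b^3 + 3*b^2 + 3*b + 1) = -2*b^5 + 6*b^3 + 5*b^2 + 2*b + 1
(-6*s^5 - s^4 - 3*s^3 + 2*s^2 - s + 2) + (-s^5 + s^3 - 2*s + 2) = -7*s^5 - s^4 - 2*s^3 + 2*s^2 - 3*s + 4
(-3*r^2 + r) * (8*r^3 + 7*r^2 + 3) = -24*r^5 - 13*r^4 + 7*r^3 - 9*r^2 + 3*r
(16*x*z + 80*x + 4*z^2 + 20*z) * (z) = 16*x*z^2 + 80*x*z + 4*z^3 + 20*z^2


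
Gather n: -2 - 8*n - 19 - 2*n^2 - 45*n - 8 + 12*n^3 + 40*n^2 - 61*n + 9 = 12*n^3 + 38*n^2 - 114*n - 20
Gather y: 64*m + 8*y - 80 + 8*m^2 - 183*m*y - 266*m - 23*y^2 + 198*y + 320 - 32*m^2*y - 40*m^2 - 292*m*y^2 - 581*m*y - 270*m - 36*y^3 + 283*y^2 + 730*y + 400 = -32*m^2 - 472*m - 36*y^3 + y^2*(260 - 292*m) + y*(-32*m^2 - 764*m + 936) + 640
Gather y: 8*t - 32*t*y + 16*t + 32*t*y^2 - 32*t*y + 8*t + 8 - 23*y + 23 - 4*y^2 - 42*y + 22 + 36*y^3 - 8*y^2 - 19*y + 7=32*t + 36*y^3 + y^2*(32*t - 12) + y*(-64*t - 84) + 60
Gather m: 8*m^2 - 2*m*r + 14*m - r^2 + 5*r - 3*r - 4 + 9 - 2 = 8*m^2 + m*(14 - 2*r) - r^2 + 2*r + 3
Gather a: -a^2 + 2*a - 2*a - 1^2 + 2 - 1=-a^2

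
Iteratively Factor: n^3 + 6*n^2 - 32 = (n + 4)*(n^2 + 2*n - 8) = (n + 4)^2*(n - 2)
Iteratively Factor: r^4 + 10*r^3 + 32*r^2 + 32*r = (r + 4)*(r^3 + 6*r^2 + 8*r) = (r + 2)*(r + 4)*(r^2 + 4*r) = (r + 2)*(r + 4)^2*(r)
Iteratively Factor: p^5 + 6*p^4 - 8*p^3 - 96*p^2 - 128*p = (p)*(p^4 + 6*p^3 - 8*p^2 - 96*p - 128) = p*(p + 4)*(p^3 + 2*p^2 - 16*p - 32) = p*(p + 4)^2*(p^2 - 2*p - 8) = p*(p - 4)*(p + 4)^2*(p + 2)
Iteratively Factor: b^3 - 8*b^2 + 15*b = (b)*(b^2 - 8*b + 15) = b*(b - 5)*(b - 3)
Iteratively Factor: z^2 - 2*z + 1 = (z - 1)*(z - 1)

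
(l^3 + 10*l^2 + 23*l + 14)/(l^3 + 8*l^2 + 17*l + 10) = (l + 7)/(l + 5)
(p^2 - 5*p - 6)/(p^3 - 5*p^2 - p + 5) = (p - 6)/(p^2 - 6*p + 5)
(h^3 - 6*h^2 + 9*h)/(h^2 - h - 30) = h*(-h^2 + 6*h - 9)/(-h^2 + h + 30)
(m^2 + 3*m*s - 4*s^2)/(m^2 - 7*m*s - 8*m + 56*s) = (m^2 + 3*m*s - 4*s^2)/(m^2 - 7*m*s - 8*m + 56*s)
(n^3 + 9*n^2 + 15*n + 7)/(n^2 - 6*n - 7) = (n^2 + 8*n + 7)/(n - 7)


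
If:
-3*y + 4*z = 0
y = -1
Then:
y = -1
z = -3/4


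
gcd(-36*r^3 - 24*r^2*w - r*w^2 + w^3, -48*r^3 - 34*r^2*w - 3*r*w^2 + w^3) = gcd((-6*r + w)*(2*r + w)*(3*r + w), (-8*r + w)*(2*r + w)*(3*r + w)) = 6*r^2 + 5*r*w + w^2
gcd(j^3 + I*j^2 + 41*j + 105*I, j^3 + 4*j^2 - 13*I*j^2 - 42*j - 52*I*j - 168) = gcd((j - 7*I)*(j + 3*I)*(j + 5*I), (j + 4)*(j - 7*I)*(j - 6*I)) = j - 7*I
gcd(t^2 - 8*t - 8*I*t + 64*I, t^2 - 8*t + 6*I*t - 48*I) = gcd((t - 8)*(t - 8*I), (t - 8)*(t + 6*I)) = t - 8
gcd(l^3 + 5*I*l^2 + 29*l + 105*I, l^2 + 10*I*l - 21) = l^2 + 10*I*l - 21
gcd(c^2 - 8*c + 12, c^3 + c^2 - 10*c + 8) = c - 2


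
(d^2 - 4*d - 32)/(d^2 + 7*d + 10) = (d^2 - 4*d - 32)/(d^2 + 7*d + 10)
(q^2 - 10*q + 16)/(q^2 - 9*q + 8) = (q - 2)/(q - 1)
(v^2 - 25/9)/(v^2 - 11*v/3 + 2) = (9*v^2 - 25)/(3*(3*v^2 - 11*v + 6))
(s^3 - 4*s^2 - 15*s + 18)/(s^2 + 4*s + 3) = (s^2 - 7*s + 6)/(s + 1)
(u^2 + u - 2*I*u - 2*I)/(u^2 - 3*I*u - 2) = (u + 1)/(u - I)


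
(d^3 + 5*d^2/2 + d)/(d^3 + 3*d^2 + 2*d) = (d + 1/2)/(d + 1)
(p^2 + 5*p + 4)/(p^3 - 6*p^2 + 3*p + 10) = (p + 4)/(p^2 - 7*p + 10)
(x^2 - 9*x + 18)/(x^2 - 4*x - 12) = (x - 3)/(x + 2)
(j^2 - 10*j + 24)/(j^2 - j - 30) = (j - 4)/(j + 5)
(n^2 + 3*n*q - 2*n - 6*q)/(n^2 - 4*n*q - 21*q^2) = (2 - n)/(-n + 7*q)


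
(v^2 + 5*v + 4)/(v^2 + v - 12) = (v + 1)/(v - 3)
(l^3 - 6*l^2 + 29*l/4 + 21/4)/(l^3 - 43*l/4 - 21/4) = (l - 3)/(l + 3)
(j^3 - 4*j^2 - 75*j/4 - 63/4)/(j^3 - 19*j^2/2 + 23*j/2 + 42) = (j + 3/2)/(j - 4)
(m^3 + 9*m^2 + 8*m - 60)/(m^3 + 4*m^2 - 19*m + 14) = (m^2 + 11*m + 30)/(m^2 + 6*m - 7)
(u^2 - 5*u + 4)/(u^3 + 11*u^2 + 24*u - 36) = (u - 4)/(u^2 + 12*u + 36)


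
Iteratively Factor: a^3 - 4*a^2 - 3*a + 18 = (a + 2)*(a^2 - 6*a + 9) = (a - 3)*(a + 2)*(a - 3)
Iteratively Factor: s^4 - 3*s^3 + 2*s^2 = (s)*(s^3 - 3*s^2 + 2*s) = s^2*(s^2 - 3*s + 2) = s^2*(s - 1)*(s - 2)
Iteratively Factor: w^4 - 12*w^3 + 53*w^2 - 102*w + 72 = (w - 4)*(w^3 - 8*w^2 + 21*w - 18) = (w - 4)*(w - 3)*(w^2 - 5*w + 6) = (w - 4)*(w - 3)^2*(w - 2)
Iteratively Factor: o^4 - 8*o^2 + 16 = (o + 2)*(o^3 - 2*o^2 - 4*o + 8) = (o - 2)*(o + 2)*(o^2 - 4) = (o - 2)^2*(o + 2)*(o + 2)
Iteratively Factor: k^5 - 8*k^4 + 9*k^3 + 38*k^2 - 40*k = (k)*(k^4 - 8*k^3 + 9*k^2 + 38*k - 40) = k*(k + 2)*(k^3 - 10*k^2 + 29*k - 20) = k*(k - 4)*(k + 2)*(k^2 - 6*k + 5) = k*(k - 5)*(k - 4)*(k + 2)*(k - 1)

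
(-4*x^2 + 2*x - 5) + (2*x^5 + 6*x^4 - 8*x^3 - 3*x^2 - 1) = 2*x^5 + 6*x^4 - 8*x^3 - 7*x^2 + 2*x - 6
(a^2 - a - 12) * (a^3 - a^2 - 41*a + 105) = a^5 - 2*a^4 - 52*a^3 + 158*a^2 + 387*a - 1260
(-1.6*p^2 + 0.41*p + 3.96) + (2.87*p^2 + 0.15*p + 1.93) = 1.27*p^2 + 0.56*p + 5.89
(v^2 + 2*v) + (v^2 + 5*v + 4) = 2*v^2 + 7*v + 4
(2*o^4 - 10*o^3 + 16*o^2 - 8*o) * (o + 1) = 2*o^5 - 8*o^4 + 6*o^3 + 8*o^2 - 8*o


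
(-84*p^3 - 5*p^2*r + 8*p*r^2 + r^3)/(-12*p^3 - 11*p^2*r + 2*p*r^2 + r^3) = (7*p + r)/(p + r)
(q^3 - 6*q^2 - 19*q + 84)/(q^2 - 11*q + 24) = (q^2 - 3*q - 28)/(q - 8)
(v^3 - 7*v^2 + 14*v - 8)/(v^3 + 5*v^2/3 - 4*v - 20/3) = 3*(v^2 - 5*v + 4)/(3*v^2 + 11*v + 10)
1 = 1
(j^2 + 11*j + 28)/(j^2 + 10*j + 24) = (j + 7)/(j + 6)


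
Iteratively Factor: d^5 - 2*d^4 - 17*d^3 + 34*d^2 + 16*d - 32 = (d - 4)*(d^4 + 2*d^3 - 9*d^2 - 2*d + 8) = (d - 4)*(d + 4)*(d^3 - 2*d^2 - d + 2) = (d - 4)*(d - 2)*(d + 4)*(d^2 - 1) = (d - 4)*(d - 2)*(d - 1)*(d + 4)*(d + 1)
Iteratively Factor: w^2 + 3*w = (w)*(w + 3)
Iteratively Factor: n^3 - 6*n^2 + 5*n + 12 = (n - 3)*(n^2 - 3*n - 4) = (n - 4)*(n - 3)*(n + 1)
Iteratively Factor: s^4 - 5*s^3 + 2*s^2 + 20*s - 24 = (s - 2)*(s^3 - 3*s^2 - 4*s + 12) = (s - 3)*(s - 2)*(s^2 - 4) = (s - 3)*(s - 2)*(s + 2)*(s - 2)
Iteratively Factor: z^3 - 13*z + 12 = (z + 4)*(z^2 - 4*z + 3) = (z - 3)*(z + 4)*(z - 1)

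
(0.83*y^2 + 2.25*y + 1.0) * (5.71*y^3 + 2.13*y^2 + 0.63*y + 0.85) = 4.7393*y^5 + 14.6154*y^4 + 11.0254*y^3 + 4.253*y^2 + 2.5425*y + 0.85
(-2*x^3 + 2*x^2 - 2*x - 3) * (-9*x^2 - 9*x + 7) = 18*x^5 - 14*x^3 + 59*x^2 + 13*x - 21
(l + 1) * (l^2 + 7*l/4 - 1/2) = l^3 + 11*l^2/4 + 5*l/4 - 1/2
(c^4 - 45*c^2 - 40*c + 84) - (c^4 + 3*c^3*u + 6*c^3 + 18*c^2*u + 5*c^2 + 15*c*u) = -3*c^3*u - 6*c^3 - 18*c^2*u - 50*c^2 - 15*c*u - 40*c + 84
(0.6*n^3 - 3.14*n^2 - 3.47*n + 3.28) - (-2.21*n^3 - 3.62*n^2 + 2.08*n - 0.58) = 2.81*n^3 + 0.48*n^2 - 5.55*n + 3.86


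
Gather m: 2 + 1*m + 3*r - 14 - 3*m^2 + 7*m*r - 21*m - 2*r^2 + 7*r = -3*m^2 + m*(7*r - 20) - 2*r^2 + 10*r - 12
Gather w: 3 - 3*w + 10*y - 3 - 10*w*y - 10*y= w*(-10*y - 3)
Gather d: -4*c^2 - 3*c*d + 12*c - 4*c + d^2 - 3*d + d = -4*c^2 + 8*c + d^2 + d*(-3*c - 2)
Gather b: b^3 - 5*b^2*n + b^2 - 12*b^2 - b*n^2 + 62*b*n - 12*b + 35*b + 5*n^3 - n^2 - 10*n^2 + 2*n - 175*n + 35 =b^3 + b^2*(-5*n - 11) + b*(-n^2 + 62*n + 23) + 5*n^3 - 11*n^2 - 173*n + 35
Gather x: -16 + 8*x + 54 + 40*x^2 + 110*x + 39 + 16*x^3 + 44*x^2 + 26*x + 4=16*x^3 + 84*x^2 + 144*x + 81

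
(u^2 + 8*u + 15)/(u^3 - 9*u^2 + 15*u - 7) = (u^2 + 8*u + 15)/(u^3 - 9*u^2 + 15*u - 7)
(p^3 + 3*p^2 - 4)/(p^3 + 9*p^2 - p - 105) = (p^3 + 3*p^2 - 4)/(p^3 + 9*p^2 - p - 105)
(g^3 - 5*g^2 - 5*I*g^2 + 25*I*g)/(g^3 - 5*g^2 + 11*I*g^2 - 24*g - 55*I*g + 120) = g*(g - 5*I)/(g^2 + 11*I*g - 24)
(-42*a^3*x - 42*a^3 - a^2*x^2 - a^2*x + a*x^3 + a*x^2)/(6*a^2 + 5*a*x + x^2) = a*(-42*a^2*x - 42*a^2 - a*x^2 - a*x + x^3 + x^2)/(6*a^2 + 5*a*x + x^2)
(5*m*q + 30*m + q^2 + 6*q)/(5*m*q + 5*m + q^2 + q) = (q + 6)/(q + 1)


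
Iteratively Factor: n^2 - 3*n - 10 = (n - 5)*(n + 2)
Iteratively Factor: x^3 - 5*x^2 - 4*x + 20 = (x - 5)*(x^2 - 4) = (x - 5)*(x + 2)*(x - 2)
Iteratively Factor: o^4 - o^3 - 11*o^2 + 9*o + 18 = (o - 2)*(o^3 + o^2 - 9*o - 9) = (o - 2)*(o + 3)*(o^2 - 2*o - 3) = (o - 3)*(o - 2)*(o + 3)*(o + 1)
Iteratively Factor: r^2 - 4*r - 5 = (r + 1)*(r - 5)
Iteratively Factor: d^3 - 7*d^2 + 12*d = (d - 4)*(d^2 - 3*d) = d*(d - 4)*(d - 3)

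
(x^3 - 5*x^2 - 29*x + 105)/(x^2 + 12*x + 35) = (x^2 - 10*x + 21)/(x + 7)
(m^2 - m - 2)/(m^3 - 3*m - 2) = 1/(m + 1)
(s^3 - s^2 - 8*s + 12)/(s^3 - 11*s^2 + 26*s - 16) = (s^2 + s - 6)/(s^2 - 9*s + 8)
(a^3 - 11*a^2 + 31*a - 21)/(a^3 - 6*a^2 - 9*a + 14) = (a - 3)/(a + 2)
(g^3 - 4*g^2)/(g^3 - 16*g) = g/(g + 4)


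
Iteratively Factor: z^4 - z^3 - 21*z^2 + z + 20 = (z - 1)*(z^3 - 21*z - 20) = (z - 1)*(z + 1)*(z^2 - z - 20) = (z - 1)*(z + 1)*(z + 4)*(z - 5)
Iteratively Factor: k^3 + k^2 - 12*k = (k - 3)*(k^2 + 4*k) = (k - 3)*(k + 4)*(k)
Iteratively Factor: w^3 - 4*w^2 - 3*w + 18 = (w - 3)*(w^2 - w - 6) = (w - 3)*(w + 2)*(w - 3)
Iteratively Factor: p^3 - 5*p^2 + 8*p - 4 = (p - 1)*(p^2 - 4*p + 4) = (p - 2)*(p - 1)*(p - 2)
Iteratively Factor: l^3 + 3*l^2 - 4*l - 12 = (l - 2)*(l^2 + 5*l + 6) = (l - 2)*(l + 2)*(l + 3)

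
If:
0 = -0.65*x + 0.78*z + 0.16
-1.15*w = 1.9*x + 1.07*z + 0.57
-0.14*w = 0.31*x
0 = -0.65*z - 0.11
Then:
No Solution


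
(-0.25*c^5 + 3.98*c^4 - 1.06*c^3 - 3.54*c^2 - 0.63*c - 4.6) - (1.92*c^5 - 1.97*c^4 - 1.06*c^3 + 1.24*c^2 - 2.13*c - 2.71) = -2.17*c^5 + 5.95*c^4 - 4.78*c^2 + 1.5*c - 1.89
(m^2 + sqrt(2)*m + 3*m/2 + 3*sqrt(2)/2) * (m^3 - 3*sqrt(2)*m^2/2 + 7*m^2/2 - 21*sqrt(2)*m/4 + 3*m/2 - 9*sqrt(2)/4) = m^5 - sqrt(2)*m^4/2 + 5*m^4 - 5*sqrt(2)*m^3/2 + 15*m^3/4 - 51*m^2/4 - 27*sqrt(2)*m^2/8 - 81*m/4 - 9*sqrt(2)*m/8 - 27/4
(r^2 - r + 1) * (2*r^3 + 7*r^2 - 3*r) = 2*r^5 + 5*r^4 - 8*r^3 + 10*r^2 - 3*r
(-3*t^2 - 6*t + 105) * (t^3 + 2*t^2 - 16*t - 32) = -3*t^5 - 12*t^4 + 141*t^3 + 402*t^2 - 1488*t - 3360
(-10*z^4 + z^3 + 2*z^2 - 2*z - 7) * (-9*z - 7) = 90*z^5 + 61*z^4 - 25*z^3 + 4*z^2 + 77*z + 49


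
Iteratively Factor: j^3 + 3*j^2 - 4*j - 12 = (j - 2)*(j^2 + 5*j + 6) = (j - 2)*(j + 2)*(j + 3)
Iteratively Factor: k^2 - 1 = (k + 1)*(k - 1)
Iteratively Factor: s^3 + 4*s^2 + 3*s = (s + 1)*(s^2 + 3*s) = (s + 1)*(s + 3)*(s)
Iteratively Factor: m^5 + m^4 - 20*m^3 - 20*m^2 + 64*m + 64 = (m + 2)*(m^4 - m^3 - 18*m^2 + 16*m + 32) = (m + 1)*(m + 2)*(m^3 - 2*m^2 - 16*m + 32) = (m + 1)*(m + 2)*(m + 4)*(m^2 - 6*m + 8) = (m - 2)*(m + 1)*(m + 2)*(m + 4)*(m - 4)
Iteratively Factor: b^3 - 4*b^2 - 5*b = (b)*(b^2 - 4*b - 5) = b*(b + 1)*(b - 5)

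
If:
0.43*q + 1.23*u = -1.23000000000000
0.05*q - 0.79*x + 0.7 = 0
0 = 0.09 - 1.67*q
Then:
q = 0.05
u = -1.02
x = 0.89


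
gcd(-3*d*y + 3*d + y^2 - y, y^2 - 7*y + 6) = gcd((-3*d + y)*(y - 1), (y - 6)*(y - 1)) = y - 1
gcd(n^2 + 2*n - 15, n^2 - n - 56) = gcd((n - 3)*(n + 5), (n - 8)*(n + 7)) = 1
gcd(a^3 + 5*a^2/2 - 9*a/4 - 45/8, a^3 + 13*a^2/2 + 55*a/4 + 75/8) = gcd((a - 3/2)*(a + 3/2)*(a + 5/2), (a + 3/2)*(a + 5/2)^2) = a^2 + 4*a + 15/4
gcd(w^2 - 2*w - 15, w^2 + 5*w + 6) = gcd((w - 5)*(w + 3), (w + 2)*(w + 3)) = w + 3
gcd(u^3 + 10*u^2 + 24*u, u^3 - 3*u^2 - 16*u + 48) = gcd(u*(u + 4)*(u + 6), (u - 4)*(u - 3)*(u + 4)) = u + 4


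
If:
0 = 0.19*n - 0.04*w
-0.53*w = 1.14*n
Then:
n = 0.00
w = 0.00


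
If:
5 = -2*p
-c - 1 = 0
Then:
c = -1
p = -5/2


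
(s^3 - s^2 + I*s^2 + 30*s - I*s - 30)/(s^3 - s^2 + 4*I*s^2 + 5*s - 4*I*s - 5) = (s^2 + I*s + 30)/(s^2 + 4*I*s + 5)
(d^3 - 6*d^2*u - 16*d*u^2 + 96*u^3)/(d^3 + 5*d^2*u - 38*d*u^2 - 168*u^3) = (d - 4*u)/(d + 7*u)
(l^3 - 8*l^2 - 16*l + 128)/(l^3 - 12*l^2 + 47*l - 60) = (l^2 - 4*l - 32)/(l^2 - 8*l + 15)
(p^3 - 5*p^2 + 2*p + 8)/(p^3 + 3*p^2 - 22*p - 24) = (p - 2)/(p + 6)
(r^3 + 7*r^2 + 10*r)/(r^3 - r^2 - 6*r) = (r + 5)/(r - 3)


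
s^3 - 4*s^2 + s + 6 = (s - 3)*(s - 2)*(s + 1)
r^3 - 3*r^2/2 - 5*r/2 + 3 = (r - 2)*(r - 1)*(r + 3/2)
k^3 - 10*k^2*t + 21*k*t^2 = k*(k - 7*t)*(k - 3*t)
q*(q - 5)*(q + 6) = q^3 + q^2 - 30*q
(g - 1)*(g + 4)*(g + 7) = g^3 + 10*g^2 + 17*g - 28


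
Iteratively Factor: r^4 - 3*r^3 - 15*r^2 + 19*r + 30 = (r - 5)*(r^3 + 2*r^2 - 5*r - 6) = (r - 5)*(r + 1)*(r^2 + r - 6) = (r - 5)*(r + 1)*(r + 3)*(r - 2)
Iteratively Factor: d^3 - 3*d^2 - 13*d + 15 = (d - 5)*(d^2 + 2*d - 3) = (d - 5)*(d - 1)*(d + 3)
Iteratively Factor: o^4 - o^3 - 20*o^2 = (o - 5)*(o^3 + 4*o^2) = o*(o - 5)*(o^2 + 4*o) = o*(o - 5)*(o + 4)*(o)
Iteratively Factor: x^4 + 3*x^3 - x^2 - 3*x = (x + 1)*(x^3 + 2*x^2 - 3*x) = (x - 1)*(x + 1)*(x^2 + 3*x) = (x - 1)*(x + 1)*(x + 3)*(x)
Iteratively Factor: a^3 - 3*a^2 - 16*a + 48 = (a - 3)*(a^2 - 16) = (a - 4)*(a - 3)*(a + 4)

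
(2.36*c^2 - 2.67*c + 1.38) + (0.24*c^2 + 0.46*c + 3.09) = 2.6*c^2 - 2.21*c + 4.47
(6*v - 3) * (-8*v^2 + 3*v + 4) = -48*v^3 + 42*v^2 + 15*v - 12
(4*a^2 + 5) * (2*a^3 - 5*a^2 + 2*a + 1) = 8*a^5 - 20*a^4 + 18*a^3 - 21*a^2 + 10*a + 5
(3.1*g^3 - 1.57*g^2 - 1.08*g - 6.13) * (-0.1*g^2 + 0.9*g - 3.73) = -0.31*g^5 + 2.947*g^4 - 12.868*g^3 + 5.4971*g^2 - 1.4886*g + 22.8649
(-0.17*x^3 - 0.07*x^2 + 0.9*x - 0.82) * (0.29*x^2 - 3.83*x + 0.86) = -0.0493*x^5 + 0.6308*x^4 + 0.3829*x^3 - 3.745*x^2 + 3.9146*x - 0.7052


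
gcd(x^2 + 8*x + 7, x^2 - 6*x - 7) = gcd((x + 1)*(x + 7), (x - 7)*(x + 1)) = x + 1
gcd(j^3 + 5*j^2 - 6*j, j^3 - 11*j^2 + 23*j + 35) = 1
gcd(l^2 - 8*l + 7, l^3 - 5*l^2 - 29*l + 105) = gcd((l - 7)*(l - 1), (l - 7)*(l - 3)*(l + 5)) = l - 7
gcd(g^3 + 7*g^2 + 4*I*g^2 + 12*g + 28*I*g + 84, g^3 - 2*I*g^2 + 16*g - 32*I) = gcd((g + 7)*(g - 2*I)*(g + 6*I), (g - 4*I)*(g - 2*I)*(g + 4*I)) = g - 2*I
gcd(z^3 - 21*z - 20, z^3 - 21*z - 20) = z^3 - 21*z - 20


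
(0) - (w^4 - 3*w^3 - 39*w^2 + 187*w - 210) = -w^4 + 3*w^3 + 39*w^2 - 187*w + 210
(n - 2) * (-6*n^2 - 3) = -6*n^3 + 12*n^2 - 3*n + 6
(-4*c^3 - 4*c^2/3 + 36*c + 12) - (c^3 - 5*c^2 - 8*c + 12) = -5*c^3 + 11*c^2/3 + 44*c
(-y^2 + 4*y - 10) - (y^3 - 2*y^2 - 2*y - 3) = -y^3 + y^2 + 6*y - 7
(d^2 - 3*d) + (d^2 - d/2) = 2*d^2 - 7*d/2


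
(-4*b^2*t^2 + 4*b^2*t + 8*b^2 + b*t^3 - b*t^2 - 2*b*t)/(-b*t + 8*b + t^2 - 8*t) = b*(4*b*t^2 - 4*b*t - 8*b - t^3 + t^2 + 2*t)/(b*t - 8*b - t^2 + 8*t)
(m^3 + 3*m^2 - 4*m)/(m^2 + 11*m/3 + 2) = 3*m*(m^2 + 3*m - 4)/(3*m^2 + 11*m + 6)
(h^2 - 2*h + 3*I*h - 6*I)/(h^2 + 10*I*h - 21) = (h - 2)/(h + 7*I)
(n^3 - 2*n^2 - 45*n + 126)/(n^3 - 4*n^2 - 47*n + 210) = (n - 3)/(n - 5)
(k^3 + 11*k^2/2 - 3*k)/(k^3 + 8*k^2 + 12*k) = (k - 1/2)/(k + 2)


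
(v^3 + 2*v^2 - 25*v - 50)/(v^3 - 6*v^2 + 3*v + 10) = (v^2 + 7*v + 10)/(v^2 - v - 2)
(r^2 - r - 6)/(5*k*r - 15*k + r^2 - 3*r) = (r + 2)/(5*k + r)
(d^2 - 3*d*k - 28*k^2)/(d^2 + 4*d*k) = (d - 7*k)/d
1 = 1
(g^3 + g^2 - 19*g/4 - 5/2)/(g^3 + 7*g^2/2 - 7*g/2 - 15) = (g + 1/2)/(g + 3)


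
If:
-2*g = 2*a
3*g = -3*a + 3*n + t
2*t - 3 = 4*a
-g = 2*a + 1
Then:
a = -1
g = 1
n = 1/6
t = -1/2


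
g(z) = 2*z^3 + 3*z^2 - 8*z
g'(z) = 6*z^2 + 6*z - 8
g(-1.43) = 11.73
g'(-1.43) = -4.31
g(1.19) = -1.90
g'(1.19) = 7.64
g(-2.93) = -1.11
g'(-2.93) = 25.93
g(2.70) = 39.64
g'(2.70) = 51.94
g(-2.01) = 11.96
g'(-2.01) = 4.18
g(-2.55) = 6.74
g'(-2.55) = 15.72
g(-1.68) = 12.42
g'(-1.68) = -1.15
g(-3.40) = -16.73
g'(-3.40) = 40.96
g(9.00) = 1629.00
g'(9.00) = 532.00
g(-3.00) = -3.00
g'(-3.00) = 28.00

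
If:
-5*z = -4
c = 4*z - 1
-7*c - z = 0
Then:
No Solution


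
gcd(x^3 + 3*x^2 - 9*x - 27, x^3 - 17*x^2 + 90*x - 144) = x - 3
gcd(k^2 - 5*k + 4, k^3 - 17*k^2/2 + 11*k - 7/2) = k - 1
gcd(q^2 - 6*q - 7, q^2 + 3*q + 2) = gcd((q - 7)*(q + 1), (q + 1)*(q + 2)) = q + 1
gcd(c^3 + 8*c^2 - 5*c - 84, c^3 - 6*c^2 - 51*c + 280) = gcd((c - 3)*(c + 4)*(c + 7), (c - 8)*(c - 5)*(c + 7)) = c + 7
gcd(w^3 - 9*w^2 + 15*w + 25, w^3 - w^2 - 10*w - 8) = w + 1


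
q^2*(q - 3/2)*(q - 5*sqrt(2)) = q^4 - 5*sqrt(2)*q^3 - 3*q^3/2 + 15*sqrt(2)*q^2/2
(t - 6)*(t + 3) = t^2 - 3*t - 18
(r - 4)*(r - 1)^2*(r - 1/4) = r^4 - 25*r^3/4 + 21*r^2/2 - 25*r/4 + 1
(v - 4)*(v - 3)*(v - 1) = v^3 - 8*v^2 + 19*v - 12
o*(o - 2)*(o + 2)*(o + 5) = o^4 + 5*o^3 - 4*o^2 - 20*o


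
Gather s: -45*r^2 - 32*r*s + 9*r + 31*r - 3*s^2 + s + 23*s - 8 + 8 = -45*r^2 + 40*r - 3*s^2 + s*(24 - 32*r)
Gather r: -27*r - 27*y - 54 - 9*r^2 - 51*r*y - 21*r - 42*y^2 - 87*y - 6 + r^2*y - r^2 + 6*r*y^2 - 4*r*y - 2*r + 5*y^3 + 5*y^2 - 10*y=r^2*(y - 10) + r*(6*y^2 - 55*y - 50) + 5*y^3 - 37*y^2 - 124*y - 60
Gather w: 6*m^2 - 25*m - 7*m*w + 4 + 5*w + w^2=6*m^2 - 25*m + w^2 + w*(5 - 7*m) + 4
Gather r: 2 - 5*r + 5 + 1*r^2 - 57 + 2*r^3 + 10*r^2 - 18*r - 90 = 2*r^3 + 11*r^2 - 23*r - 140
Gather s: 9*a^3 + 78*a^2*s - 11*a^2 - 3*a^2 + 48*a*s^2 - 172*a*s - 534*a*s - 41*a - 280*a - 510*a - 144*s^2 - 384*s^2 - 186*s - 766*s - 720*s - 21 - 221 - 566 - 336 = 9*a^3 - 14*a^2 - 831*a + s^2*(48*a - 528) + s*(78*a^2 - 706*a - 1672) - 1144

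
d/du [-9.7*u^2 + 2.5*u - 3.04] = 2.5 - 19.4*u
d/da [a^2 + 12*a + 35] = 2*a + 12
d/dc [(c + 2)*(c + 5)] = 2*c + 7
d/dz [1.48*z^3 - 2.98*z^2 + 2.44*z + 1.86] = 4.44*z^2 - 5.96*z + 2.44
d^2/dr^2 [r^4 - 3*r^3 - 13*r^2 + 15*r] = 12*r^2 - 18*r - 26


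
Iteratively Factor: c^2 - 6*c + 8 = (c - 2)*(c - 4)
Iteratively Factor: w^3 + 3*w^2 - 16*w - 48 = (w - 4)*(w^2 + 7*w + 12) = (w - 4)*(w + 4)*(w + 3)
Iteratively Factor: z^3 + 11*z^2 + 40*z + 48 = (z + 4)*(z^2 + 7*z + 12) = (z + 3)*(z + 4)*(z + 4)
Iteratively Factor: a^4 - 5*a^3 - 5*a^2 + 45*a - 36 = (a - 1)*(a^3 - 4*a^2 - 9*a + 36) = (a - 1)*(a + 3)*(a^2 - 7*a + 12) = (a - 3)*(a - 1)*(a + 3)*(a - 4)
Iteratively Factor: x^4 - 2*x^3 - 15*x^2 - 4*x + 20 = (x - 1)*(x^3 - x^2 - 16*x - 20) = (x - 5)*(x - 1)*(x^2 + 4*x + 4) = (x - 5)*(x - 1)*(x + 2)*(x + 2)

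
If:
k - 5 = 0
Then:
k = 5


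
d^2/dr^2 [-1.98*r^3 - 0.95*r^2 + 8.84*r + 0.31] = -11.88*r - 1.9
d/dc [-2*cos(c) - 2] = 2*sin(c)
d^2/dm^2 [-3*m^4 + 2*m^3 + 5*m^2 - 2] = -36*m^2 + 12*m + 10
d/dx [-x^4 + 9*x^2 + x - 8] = -4*x^3 + 18*x + 1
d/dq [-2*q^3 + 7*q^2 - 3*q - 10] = -6*q^2 + 14*q - 3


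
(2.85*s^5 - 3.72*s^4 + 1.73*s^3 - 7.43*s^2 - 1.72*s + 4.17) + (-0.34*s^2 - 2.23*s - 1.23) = 2.85*s^5 - 3.72*s^4 + 1.73*s^3 - 7.77*s^2 - 3.95*s + 2.94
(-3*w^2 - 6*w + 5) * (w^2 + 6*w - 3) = -3*w^4 - 24*w^3 - 22*w^2 + 48*w - 15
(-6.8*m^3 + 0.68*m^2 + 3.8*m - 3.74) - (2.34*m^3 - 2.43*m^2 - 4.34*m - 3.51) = -9.14*m^3 + 3.11*m^2 + 8.14*m - 0.23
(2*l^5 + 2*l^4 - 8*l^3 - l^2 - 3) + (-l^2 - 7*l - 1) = 2*l^5 + 2*l^4 - 8*l^3 - 2*l^2 - 7*l - 4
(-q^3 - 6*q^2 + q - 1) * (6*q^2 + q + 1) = -6*q^5 - 37*q^4 - q^3 - 11*q^2 - 1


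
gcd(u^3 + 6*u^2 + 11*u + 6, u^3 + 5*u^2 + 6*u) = u^2 + 5*u + 6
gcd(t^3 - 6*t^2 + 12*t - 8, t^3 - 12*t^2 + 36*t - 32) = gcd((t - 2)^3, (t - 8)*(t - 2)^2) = t^2 - 4*t + 4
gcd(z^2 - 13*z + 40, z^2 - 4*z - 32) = z - 8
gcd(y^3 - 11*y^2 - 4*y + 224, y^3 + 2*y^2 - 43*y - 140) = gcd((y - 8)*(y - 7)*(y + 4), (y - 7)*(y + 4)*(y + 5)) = y^2 - 3*y - 28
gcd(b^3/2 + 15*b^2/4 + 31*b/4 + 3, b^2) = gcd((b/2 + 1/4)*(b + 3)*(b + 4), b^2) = 1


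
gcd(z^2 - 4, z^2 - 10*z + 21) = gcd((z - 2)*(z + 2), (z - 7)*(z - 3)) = 1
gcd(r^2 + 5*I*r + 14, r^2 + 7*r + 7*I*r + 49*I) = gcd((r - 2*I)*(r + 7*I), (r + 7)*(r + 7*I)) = r + 7*I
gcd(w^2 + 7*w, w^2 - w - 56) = w + 7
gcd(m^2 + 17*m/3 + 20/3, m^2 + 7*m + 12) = m + 4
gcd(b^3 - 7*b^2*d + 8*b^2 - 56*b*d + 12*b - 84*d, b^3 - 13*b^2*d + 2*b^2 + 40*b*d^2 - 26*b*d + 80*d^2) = b + 2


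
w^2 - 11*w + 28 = (w - 7)*(w - 4)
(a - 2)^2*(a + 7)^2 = a^4 + 10*a^3 - 3*a^2 - 140*a + 196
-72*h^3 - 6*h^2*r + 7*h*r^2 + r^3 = (-3*h + r)*(4*h + r)*(6*h + r)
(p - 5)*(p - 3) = p^2 - 8*p + 15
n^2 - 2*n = n*(n - 2)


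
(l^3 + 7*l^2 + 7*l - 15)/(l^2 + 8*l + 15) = l - 1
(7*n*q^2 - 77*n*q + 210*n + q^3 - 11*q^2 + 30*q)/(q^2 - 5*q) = 7*n - 42*n/q + q - 6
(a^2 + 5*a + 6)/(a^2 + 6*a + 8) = (a + 3)/(a + 4)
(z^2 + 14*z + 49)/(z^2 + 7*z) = (z + 7)/z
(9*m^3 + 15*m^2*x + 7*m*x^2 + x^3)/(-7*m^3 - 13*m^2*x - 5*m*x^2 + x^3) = (9*m^2 + 6*m*x + x^2)/(-7*m^2 - 6*m*x + x^2)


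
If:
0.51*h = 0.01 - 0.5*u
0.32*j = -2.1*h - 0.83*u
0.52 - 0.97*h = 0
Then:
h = 0.54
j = -2.15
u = -0.53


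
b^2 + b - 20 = (b - 4)*(b + 5)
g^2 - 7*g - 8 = (g - 8)*(g + 1)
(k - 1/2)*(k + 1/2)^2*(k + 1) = k^4 + 3*k^3/2 + k^2/4 - 3*k/8 - 1/8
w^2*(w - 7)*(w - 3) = w^4 - 10*w^3 + 21*w^2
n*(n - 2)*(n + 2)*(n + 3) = n^4 + 3*n^3 - 4*n^2 - 12*n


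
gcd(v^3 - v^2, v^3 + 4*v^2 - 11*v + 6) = v - 1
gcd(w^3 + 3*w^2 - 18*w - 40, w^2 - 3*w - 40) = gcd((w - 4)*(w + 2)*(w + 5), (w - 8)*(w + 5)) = w + 5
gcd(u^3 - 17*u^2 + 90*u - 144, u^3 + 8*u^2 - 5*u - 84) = u - 3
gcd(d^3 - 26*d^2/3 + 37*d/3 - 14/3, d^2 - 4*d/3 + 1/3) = d - 1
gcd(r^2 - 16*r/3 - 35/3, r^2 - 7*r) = r - 7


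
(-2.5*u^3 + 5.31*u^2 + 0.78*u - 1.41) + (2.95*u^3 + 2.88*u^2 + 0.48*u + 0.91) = 0.45*u^3 + 8.19*u^2 + 1.26*u - 0.5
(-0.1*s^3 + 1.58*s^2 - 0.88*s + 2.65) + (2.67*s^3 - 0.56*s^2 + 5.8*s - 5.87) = 2.57*s^3 + 1.02*s^2 + 4.92*s - 3.22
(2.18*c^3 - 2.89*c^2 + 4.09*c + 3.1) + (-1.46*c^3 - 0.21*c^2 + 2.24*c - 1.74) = 0.72*c^3 - 3.1*c^2 + 6.33*c + 1.36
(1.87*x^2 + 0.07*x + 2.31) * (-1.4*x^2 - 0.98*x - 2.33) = -2.618*x^4 - 1.9306*x^3 - 7.6597*x^2 - 2.4269*x - 5.3823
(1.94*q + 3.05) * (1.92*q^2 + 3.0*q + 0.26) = 3.7248*q^3 + 11.676*q^2 + 9.6544*q + 0.793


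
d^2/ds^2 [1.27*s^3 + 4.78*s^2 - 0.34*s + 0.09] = 7.62*s + 9.56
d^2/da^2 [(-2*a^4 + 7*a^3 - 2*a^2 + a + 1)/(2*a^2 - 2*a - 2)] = (-2*a^6 + 6*a^5 - 3*a^3 + 6*a^2 + 21*a - 1)/(a^6 - 3*a^5 + 5*a^3 - 3*a - 1)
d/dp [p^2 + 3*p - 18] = 2*p + 3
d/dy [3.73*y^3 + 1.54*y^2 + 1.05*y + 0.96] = 11.19*y^2 + 3.08*y + 1.05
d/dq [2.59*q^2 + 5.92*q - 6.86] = 5.18*q + 5.92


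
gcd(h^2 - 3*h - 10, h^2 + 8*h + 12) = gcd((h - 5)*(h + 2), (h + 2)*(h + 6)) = h + 2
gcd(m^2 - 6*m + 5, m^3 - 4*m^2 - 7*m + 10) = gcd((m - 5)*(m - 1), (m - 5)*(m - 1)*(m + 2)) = m^2 - 6*m + 5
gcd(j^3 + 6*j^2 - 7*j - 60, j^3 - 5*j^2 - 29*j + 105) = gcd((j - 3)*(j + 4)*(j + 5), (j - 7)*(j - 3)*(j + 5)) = j^2 + 2*j - 15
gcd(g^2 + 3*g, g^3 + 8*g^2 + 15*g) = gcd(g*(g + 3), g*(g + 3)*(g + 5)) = g^2 + 3*g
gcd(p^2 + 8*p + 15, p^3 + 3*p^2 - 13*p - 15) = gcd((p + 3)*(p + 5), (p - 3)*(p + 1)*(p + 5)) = p + 5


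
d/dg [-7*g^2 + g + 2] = 1 - 14*g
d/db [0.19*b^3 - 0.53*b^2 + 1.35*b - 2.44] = 0.57*b^2 - 1.06*b + 1.35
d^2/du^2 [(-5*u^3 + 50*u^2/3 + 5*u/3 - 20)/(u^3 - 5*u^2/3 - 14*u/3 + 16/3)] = 30*(15*u^6 - 117*u^5 + 477*u^4 - 1127*u^3 + 1580*u^2 - 952*u - 176)/(27*u^9 - 135*u^8 - 153*u^7 + 1567*u^6 - 726*u^5 - 5772*u^4 + 6280*u^3 + 5568*u^2 - 10752*u + 4096)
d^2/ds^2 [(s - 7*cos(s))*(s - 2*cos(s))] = 9*s*cos(s) + 56*sin(s)^2 + 18*sin(s) - 26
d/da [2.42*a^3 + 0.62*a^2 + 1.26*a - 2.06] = 7.26*a^2 + 1.24*a + 1.26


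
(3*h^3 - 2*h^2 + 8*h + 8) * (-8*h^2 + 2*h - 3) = -24*h^5 + 22*h^4 - 77*h^3 - 42*h^2 - 8*h - 24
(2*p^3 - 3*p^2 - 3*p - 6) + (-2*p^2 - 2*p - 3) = 2*p^3 - 5*p^2 - 5*p - 9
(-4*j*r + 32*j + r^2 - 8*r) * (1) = -4*j*r + 32*j + r^2 - 8*r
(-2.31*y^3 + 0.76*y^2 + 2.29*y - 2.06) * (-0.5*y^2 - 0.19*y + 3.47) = 1.155*y^5 + 0.0589*y^4 - 9.3051*y^3 + 3.2321*y^2 + 8.3377*y - 7.1482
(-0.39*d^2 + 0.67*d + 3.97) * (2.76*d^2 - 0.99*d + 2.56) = -1.0764*d^4 + 2.2353*d^3 + 9.2955*d^2 - 2.2151*d + 10.1632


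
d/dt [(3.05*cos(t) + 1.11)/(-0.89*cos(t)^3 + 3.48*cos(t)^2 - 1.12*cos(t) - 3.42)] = (-5.429*cos(t)^3 + 7.6503*cos(t)^2 + 7.7256*cos(t) + 9.1878)*sin(t)/(0.7921*cos(t)^6 - 6.1944*cos(t)^5 + 14.104*cos(t)^4 - 1.7076*cos(t)^3 - 22.5488*cos(t)^2 + 7.6608*cos(t) + 11.6964)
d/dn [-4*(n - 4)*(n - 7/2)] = 30 - 8*n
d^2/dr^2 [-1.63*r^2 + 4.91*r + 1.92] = -3.26000000000000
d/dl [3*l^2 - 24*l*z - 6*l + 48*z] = 6*l - 24*z - 6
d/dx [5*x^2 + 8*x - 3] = 10*x + 8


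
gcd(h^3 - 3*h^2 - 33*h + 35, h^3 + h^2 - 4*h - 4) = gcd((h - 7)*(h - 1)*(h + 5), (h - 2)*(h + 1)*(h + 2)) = 1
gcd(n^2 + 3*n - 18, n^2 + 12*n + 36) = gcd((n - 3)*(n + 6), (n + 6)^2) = n + 6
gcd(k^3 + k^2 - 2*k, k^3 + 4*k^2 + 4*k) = k^2 + 2*k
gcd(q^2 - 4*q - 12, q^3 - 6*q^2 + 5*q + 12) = 1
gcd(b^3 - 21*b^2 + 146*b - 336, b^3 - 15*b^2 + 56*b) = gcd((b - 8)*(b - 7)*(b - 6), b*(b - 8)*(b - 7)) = b^2 - 15*b + 56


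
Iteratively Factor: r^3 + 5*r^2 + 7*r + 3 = (r + 3)*(r^2 + 2*r + 1) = (r + 1)*(r + 3)*(r + 1)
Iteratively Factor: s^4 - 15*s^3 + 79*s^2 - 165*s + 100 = (s - 5)*(s^3 - 10*s^2 + 29*s - 20) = (s - 5)*(s - 4)*(s^2 - 6*s + 5) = (s - 5)^2*(s - 4)*(s - 1)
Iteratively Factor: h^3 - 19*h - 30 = (h + 2)*(h^2 - 2*h - 15) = (h + 2)*(h + 3)*(h - 5)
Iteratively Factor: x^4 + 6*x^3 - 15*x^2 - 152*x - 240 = (x + 4)*(x^3 + 2*x^2 - 23*x - 60) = (x + 3)*(x + 4)*(x^2 - x - 20) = (x + 3)*(x + 4)^2*(x - 5)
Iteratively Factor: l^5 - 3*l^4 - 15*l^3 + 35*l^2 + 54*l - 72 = (l + 3)*(l^4 - 6*l^3 + 3*l^2 + 26*l - 24) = (l - 3)*(l + 3)*(l^3 - 3*l^2 - 6*l + 8) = (l - 3)*(l + 2)*(l + 3)*(l^2 - 5*l + 4) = (l - 3)*(l - 1)*(l + 2)*(l + 3)*(l - 4)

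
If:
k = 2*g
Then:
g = k/2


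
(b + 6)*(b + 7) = b^2 + 13*b + 42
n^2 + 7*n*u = n*(n + 7*u)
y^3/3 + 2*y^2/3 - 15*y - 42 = (y/3 + 1)*(y - 7)*(y + 6)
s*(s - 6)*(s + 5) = s^3 - s^2 - 30*s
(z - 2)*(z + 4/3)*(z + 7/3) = z^3 + 5*z^2/3 - 38*z/9 - 56/9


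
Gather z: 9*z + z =10*z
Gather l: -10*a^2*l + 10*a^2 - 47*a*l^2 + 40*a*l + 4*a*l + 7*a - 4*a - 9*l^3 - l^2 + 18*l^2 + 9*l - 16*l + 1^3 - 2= 10*a^2 + 3*a - 9*l^3 + l^2*(17 - 47*a) + l*(-10*a^2 + 44*a - 7) - 1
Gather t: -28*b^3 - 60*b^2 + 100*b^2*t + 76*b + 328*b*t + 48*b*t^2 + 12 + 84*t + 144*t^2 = -28*b^3 - 60*b^2 + 76*b + t^2*(48*b + 144) + t*(100*b^2 + 328*b + 84) + 12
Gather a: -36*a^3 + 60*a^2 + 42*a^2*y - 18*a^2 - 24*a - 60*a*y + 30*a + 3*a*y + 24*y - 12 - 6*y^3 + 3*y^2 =-36*a^3 + a^2*(42*y + 42) + a*(6 - 57*y) - 6*y^3 + 3*y^2 + 24*y - 12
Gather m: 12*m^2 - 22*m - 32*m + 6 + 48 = 12*m^2 - 54*m + 54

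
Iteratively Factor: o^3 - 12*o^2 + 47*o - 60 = (o - 4)*(o^2 - 8*o + 15) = (o - 4)*(o - 3)*(o - 5)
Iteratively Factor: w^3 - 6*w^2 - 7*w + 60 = (w - 4)*(w^2 - 2*w - 15) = (w - 4)*(w + 3)*(w - 5)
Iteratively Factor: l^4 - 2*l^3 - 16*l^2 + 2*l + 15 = (l + 3)*(l^3 - 5*l^2 - l + 5) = (l - 1)*(l + 3)*(l^2 - 4*l - 5) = (l - 1)*(l + 1)*(l + 3)*(l - 5)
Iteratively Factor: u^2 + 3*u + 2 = (u + 1)*(u + 2)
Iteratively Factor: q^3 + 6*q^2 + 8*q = (q + 4)*(q^2 + 2*q) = q*(q + 4)*(q + 2)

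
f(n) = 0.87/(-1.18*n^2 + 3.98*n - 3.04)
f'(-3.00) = -0.01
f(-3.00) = -0.03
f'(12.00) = 0.00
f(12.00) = -0.01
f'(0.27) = -0.69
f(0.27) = -0.42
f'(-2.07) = -0.03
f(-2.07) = -0.05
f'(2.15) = 244.05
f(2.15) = 13.93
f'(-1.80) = -0.04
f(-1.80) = -0.06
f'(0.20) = -0.58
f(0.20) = -0.38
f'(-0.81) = -0.10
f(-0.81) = -0.12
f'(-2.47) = -0.02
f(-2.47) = -0.04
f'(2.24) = 547.36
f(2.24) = -19.09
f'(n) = 0.87*(2.36*n - 3.98)/(-1.18*n^2 + 3.98*n - 3.04)^2 = (2.0532*n - 3.4626)/(1.18*n^2 - 3.98*n + 3.04)^2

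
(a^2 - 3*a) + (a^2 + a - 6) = 2*a^2 - 2*a - 6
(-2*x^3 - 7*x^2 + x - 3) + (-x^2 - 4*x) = -2*x^3 - 8*x^2 - 3*x - 3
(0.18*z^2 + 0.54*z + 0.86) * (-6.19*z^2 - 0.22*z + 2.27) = -1.1142*z^4 - 3.3822*z^3 - 5.0336*z^2 + 1.0366*z + 1.9522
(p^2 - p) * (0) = 0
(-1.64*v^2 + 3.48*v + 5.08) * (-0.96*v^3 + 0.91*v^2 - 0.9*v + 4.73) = 1.5744*v^5 - 4.8332*v^4 - 0.234*v^3 - 6.2664*v^2 + 11.8884*v + 24.0284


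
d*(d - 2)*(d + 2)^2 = d^4 + 2*d^3 - 4*d^2 - 8*d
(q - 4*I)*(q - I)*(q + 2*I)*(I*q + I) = I*q^4 + 3*q^3 + I*q^3 + 3*q^2 + 6*I*q^2 + 8*q + 6*I*q + 8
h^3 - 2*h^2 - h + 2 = (h - 2)*(h - 1)*(h + 1)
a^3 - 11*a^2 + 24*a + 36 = (a - 6)^2*(a + 1)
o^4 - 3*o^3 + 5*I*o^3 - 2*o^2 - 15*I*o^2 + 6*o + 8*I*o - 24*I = (o - 3)*(o - I)*(o + 2*I)*(o + 4*I)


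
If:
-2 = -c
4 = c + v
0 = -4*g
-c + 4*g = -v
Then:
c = 2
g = 0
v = 2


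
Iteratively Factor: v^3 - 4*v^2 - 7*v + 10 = (v - 1)*(v^2 - 3*v - 10) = (v - 1)*(v + 2)*(v - 5)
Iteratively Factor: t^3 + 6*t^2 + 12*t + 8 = (t + 2)*(t^2 + 4*t + 4) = (t + 2)^2*(t + 2)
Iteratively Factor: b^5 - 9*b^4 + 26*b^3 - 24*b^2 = (b)*(b^4 - 9*b^3 + 26*b^2 - 24*b) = b^2*(b^3 - 9*b^2 + 26*b - 24) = b^2*(b - 3)*(b^2 - 6*b + 8) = b^2*(b - 4)*(b - 3)*(b - 2)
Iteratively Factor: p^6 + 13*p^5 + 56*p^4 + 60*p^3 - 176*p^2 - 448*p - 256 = (p + 1)*(p^5 + 12*p^4 + 44*p^3 + 16*p^2 - 192*p - 256) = (p + 1)*(p + 4)*(p^4 + 8*p^3 + 12*p^2 - 32*p - 64) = (p + 1)*(p + 4)^2*(p^3 + 4*p^2 - 4*p - 16) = (p + 1)*(p + 2)*(p + 4)^2*(p^2 + 2*p - 8) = (p - 2)*(p + 1)*(p + 2)*(p + 4)^2*(p + 4)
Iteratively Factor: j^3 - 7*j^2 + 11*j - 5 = (j - 1)*(j^2 - 6*j + 5) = (j - 1)^2*(j - 5)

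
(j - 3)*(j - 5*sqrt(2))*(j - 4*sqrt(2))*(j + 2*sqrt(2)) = j^4 - 7*sqrt(2)*j^3 - 3*j^3 + 4*j^2 + 21*sqrt(2)*j^2 - 12*j + 80*sqrt(2)*j - 240*sqrt(2)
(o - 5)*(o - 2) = o^2 - 7*o + 10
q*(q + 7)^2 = q^3 + 14*q^2 + 49*q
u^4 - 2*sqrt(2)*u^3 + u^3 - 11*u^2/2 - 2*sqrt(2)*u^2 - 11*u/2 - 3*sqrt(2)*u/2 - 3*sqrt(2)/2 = (u + 1)*(u - 3*sqrt(2))*(u + sqrt(2)/2)^2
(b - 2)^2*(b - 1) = b^3 - 5*b^2 + 8*b - 4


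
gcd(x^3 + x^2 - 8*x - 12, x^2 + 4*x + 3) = 1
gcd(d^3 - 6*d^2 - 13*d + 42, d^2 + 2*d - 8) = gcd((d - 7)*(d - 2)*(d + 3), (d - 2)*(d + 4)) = d - 2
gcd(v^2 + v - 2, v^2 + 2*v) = v + 2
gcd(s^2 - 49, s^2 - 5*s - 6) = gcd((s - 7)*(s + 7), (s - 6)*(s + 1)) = 1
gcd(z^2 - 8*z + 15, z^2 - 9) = z - 3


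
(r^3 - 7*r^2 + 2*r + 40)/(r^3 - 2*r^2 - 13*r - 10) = (r - 4)/(r + 1)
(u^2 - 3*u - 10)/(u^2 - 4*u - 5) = (u + 2)/(u + 1)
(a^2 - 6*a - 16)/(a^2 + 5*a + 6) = (a - 8)/(a + 3)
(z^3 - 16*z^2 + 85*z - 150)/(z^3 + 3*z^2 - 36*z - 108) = (z^2 - 10*z + 25)/(z^2 + 9*z + 18)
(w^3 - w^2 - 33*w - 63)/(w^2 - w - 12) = (w^2 - 4*w - 21)/(w - 4)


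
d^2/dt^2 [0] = 0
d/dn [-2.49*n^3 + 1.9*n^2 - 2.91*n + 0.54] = -7.47*n^2 + 3.8*n - 2.91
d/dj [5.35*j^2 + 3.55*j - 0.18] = 10.7*j + 3.55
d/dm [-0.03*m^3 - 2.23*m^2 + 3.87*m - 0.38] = -0.09*m^2 - 4.46*m + 3.87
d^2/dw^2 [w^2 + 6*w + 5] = 2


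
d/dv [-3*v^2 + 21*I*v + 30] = -6*v + 21*I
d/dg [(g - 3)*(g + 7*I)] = 2*g - 3 + 7*I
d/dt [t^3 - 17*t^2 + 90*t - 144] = 3*t^2 - 34*t + 90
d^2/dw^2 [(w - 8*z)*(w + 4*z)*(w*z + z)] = 2*z*(3*w - 4*z + 1)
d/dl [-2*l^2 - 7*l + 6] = -4*l - 7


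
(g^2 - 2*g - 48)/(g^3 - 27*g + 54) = (g - 8)/(g^2 - 6*g + 9)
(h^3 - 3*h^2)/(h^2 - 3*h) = h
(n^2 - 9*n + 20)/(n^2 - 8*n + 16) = (n - 5)/(n - 4)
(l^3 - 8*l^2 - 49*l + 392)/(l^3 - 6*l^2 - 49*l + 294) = (l - 8)/(l - 6)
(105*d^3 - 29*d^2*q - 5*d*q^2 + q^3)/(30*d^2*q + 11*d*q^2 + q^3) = (21*d^2 - 10*d*q + q^2)/(q*(6*d + q))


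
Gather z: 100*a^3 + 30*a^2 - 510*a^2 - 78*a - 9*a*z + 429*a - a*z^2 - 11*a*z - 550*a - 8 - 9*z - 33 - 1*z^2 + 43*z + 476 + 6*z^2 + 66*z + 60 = 100*a^3 - 480*a^2 - 199*a + z^2*(5 - a) + z*(100 - 20*a) + 495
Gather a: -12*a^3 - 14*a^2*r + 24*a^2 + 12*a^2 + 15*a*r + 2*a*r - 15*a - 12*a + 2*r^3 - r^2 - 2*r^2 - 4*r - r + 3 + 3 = -12*a^3 + a^2*(36 - 14*r) + a*(17*r - 27) + 2*r^3 - 3*r^2 - 5*r + 6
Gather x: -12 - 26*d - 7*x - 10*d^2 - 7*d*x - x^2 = -10*d^2 - 26*d - x^2 + x*(-7*d - 7) - 12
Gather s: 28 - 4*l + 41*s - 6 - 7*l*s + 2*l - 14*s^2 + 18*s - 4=-2*l - 14*s^2 + s*(59 - 7*l) + 18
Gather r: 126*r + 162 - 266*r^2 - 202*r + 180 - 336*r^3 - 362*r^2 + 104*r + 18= -336*r^3 - 628*r^2 + 28*r + 360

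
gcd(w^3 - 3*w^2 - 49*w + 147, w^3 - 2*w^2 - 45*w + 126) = w^2 + 4*w - 21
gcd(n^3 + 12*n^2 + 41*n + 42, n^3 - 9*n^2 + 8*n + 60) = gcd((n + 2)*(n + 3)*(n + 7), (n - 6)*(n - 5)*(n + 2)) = n + 2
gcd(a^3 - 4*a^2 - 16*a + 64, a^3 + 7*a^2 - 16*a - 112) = a^2 - 16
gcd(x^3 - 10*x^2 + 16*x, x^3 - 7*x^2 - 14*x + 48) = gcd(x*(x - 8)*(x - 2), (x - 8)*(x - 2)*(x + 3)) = x^2 - 10*x + 16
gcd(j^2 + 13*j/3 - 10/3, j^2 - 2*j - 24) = 1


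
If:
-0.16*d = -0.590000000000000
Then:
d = 3.69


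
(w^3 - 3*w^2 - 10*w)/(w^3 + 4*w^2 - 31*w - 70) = w/(w + 7)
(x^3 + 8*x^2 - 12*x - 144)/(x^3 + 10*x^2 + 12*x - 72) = (x - 4)/(x - 2)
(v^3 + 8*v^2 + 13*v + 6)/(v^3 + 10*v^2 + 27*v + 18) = (v + 1)/(v + 3)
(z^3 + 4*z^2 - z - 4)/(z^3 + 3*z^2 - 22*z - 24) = (z^2 + 3*z - 4)/(z^2 + 2*z - 24)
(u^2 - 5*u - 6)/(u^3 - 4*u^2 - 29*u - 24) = (u - 6)/(u^2 - 5*u - 24)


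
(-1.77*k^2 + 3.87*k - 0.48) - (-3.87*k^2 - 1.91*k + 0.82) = 2.1*k^2 + 5.78*k - 1.3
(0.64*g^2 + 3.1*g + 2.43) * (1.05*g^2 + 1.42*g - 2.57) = 0.672*g^4 + 4.1638*g^3 + 5.3087*g^2 - 4.5164*g - 6.2451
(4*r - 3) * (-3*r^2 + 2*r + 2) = -12*r^3 + 17*r^2 + 2*r - 6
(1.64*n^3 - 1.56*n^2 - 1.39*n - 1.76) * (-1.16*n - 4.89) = -1.9024*n^4 - 6.21*n^3 + 9.2408*n^2 + 8.8387*n + 8.6064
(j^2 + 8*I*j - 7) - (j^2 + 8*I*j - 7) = 0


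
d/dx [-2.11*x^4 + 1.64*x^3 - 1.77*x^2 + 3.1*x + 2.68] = -8.44*x^3 + 4.92*x^2 - 3.54*x + 3.1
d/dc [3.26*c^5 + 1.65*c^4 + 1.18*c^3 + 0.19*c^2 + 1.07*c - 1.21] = 16.3*c^4 + 6.6*c^3 + 3.54*c^2 + 0.38*c + 1.07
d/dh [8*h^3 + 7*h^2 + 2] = 2*h*(12*h + 7)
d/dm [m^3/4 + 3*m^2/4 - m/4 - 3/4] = 3*m^2/4 + 3*m/2 - 1/4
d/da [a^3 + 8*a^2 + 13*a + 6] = 3*a^2 + 16*a + 13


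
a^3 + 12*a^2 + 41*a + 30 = (a + 1)*(a + 5)*(a + 6)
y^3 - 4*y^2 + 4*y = y*(y - 2)^2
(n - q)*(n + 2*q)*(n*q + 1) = n^3*q + n^2*q^2 + n^2 - 2*n*q^3 + n*q - 2*q^2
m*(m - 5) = m^2 - 5*m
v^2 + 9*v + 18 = (v + 3)*(v + 6)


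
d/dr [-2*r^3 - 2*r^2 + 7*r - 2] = -6*r^2 - 4*r + 7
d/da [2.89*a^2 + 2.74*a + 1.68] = 5.78*a + 2.74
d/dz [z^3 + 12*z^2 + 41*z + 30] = 3*z^2 + 24*z + 41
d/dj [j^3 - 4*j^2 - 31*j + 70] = 3*j^2 - 8*j - 31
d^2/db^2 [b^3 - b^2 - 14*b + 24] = 6*b - 2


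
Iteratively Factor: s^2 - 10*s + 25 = (s - 5)*(s - 5)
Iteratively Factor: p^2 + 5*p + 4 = (p + 1)*(p + 4)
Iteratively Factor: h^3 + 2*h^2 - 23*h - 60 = (h + 3)*(h^2 - h - 20) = (h + 3)*(h + 4)*(h - 5)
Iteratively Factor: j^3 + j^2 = (j)*(j^2 + j) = j*(j + 1)*(j)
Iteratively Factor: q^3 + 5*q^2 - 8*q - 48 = (q + 4)*(q^2 + q - 12) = (q + 4)^2*(q - 3)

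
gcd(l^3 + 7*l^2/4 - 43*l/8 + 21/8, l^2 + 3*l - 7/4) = l + 7/2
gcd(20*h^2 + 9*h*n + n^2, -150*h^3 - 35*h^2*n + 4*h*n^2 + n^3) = 5*h + n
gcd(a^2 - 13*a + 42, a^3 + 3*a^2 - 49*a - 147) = a - 7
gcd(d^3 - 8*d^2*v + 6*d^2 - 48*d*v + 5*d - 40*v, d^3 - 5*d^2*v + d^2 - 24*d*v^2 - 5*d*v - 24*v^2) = -d^2 + 8*d*v - d + 8*v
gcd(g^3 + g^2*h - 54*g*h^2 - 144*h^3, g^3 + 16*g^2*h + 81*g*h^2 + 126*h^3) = g^2 + 9*g*h + 18*h^2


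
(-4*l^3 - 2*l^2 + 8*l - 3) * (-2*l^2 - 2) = 8*l^5 + 4*l^4 - 8*l^3 + 10*l^2 - 16*l + 6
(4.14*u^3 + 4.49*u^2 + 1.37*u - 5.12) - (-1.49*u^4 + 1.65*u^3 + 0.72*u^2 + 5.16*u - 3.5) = 1.49*u^4 + 2.49*u^3 + 3.77*u^2 - 3.79*u - 1.62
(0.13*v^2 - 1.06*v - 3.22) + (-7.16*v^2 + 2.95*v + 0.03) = -7.03*v^2 + 1.89*v - 3.19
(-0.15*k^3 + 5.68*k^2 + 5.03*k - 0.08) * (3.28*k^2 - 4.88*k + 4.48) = -0.492*k^5 + 19.3624*k^4 - 11.892*k^3 + 0.637599999999999*k^2 + 22.9248*k - 0.3584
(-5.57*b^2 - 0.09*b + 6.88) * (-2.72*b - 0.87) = 15.1504*b^3 + 5.0907*b^2 - 18.6353*b - 5.9856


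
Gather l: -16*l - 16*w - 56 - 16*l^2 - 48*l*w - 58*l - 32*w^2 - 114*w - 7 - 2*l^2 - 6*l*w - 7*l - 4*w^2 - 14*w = -18*l^2 + l*(-54*w - 81) - 36*w^2 - 144*w - 63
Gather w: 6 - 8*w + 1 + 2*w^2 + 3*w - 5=2*w^2 - 5*w + 2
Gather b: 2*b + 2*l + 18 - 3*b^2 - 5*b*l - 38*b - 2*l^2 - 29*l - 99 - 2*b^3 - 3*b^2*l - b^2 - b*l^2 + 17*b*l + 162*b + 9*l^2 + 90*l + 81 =-2*b^3 + b^2*(-3*l - 4) + b*(-l^2 + 12*l + 126) + 7*l^2 + 63*l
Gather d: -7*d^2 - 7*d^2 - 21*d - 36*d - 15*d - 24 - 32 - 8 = -14*d^2 - 72*d - 64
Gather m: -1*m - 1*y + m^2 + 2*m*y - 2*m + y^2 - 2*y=m^2 + m*(2*y - 3) + y^2 - 3*y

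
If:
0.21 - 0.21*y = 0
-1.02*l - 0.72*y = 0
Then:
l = -0.71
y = 1.00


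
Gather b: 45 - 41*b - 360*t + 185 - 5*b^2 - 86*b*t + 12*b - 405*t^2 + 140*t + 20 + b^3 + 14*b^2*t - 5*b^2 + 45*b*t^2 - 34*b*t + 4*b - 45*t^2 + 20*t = b^3 + b^2*(14*t - 10) + b*(45*t^2 - 120*t - 25) - 450*t^2 - 200*t + 250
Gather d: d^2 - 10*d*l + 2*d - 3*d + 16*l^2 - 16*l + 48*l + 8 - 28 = d^2 + d*(-10*l - 1) + 16*l^2 + 32*l - 20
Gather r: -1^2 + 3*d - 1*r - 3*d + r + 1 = 0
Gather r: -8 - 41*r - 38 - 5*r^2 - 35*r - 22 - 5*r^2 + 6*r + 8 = -10*r^2 - 70*r - 60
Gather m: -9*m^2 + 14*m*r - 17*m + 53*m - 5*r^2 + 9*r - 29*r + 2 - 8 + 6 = -9*m^2 + m*(14*r + 36) - 5*r^2 - 20*r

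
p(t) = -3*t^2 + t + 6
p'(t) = 1 - 6*t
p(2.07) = -4.78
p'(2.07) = -11.42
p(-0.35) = 5.28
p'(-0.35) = 3.10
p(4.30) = -45.17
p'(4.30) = -24.80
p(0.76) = 5.03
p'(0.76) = -3.56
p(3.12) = -20.08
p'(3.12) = -17.72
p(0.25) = 6.06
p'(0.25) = -0.50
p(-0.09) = 5.89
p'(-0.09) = 1.54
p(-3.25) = -28.94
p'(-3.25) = 20.50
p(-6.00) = -108.00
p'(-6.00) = 37.00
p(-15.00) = -684.00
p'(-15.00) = 91.00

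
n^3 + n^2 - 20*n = n*(n - 4)*(n + 5)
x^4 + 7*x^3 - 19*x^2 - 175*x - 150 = (x - 5)*(x + 1)*(x + 5)*(x + 6)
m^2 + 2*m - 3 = (m - 1)*(m + 3)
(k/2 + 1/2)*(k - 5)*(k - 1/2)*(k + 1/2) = k^4/2 - 2*k^3 - 21*k^2/8 + k/2 + 5/8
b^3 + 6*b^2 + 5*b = b*(b + 1)*(b + 5)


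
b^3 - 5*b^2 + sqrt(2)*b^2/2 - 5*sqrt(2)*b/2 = b*(b - 5)*(b + sqrt(2)/2)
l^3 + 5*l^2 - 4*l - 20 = (l - 2)*(l + 2)*(l + 5)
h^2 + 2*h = h*(h + 2)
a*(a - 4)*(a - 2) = a^3 - 6*a^2 + 8*a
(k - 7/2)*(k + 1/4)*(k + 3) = k^3 - k^2/4 - 85*k/8 - 21/8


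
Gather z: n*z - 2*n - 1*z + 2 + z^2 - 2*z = -2*n + z^2 + z*(n - 3) + 2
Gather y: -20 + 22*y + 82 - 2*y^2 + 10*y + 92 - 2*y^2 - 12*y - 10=-4*y^2 + 20*y + 144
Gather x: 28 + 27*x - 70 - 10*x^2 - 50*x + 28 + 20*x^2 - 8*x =10*x^2 - 31*x - 14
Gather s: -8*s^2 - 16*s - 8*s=-8*s^2 - 24*s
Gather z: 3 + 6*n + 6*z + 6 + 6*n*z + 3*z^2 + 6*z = 6*n + 3*z^2 + z*(6*n + 12) + 9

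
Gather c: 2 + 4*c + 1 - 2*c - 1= 2*c + 2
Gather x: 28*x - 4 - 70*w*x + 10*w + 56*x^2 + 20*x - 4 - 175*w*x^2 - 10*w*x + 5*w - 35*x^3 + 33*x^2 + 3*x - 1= 15*w - 35*x^3 + x^2*(89 - 175*w) + x*(51 - 80*w) - 9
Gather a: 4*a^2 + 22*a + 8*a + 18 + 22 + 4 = 4*a^2 + 30*a + 44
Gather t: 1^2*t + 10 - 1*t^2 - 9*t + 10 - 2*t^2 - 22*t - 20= -3*t^2 - 30*t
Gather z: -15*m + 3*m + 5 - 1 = 4 - 12*m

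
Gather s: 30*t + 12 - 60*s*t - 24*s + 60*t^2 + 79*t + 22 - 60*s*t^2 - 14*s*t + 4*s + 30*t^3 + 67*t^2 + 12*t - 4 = s*(-60*t^2 - 74*t - 20) + 30*t^3 + 127*t^2 + 121*t + 30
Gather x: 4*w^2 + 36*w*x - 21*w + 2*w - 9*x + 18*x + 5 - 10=4*w^2 - 19*w + x*(36*w + 9) - 5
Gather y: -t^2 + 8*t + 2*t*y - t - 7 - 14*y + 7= -t^2 + 7*t + y*(2*t - 14)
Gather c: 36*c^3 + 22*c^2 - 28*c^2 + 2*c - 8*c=36*c^3 - 6*c^2 - 6*c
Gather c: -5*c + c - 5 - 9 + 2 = -4*c - 12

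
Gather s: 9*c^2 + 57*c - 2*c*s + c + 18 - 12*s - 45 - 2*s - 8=9*c^2 + 58*c + s*(-2*c - 14) - 35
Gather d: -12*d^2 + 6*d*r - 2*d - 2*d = -12*d^2 + d*(6*r - 4)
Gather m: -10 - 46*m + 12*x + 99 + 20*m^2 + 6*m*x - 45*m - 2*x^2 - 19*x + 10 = 20*m^2 + m*(6*x - 91) - 2*x^2 - 7*x + 99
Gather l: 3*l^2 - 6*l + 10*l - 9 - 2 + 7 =3*l^2 + 4*l - 4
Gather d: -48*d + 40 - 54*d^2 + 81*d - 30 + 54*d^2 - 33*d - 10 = 0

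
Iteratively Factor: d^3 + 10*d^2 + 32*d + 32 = (d + 4)*(d^2 + 6*d + 8) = (d + 4)^2*(d + 2)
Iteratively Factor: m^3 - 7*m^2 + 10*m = (m)*(m^2 - 7*m + 10) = m*(m - 5)*(m - 2)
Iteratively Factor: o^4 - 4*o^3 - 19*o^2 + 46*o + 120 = (o - 4)*(o^3 - 19*o - 30) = (o - 5)*(o - 4)*(o^2 + 5*o + 6) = (o - 5)*(o - 4)*(o + 3)*(o + 2)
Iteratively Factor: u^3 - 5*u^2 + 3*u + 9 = (u - 3)*(u^2 - 2*u - 3) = (u - 3)*(u + 1)*(u - 3)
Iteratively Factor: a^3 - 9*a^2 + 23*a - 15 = (a - 3)*(a^2 - 6*a + 5) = (a - 5)*(a - 3)*(a - 1)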